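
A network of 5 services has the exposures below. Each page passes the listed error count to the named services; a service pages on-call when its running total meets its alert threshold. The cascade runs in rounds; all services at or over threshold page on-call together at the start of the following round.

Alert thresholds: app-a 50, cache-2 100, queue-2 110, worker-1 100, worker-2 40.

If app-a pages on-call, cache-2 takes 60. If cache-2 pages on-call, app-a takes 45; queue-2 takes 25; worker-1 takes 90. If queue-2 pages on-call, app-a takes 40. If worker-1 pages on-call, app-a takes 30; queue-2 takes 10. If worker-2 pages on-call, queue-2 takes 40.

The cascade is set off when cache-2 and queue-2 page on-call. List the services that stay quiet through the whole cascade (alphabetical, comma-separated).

Round 1 — cache-2, queue-2 page on-call (initial).
  app-a: +45+40 → 85 ≥ 50
  worker-1: +90 → 90 < 100
Round 2 — app-a pages on-call.
No further pages.

worker-1, worker-2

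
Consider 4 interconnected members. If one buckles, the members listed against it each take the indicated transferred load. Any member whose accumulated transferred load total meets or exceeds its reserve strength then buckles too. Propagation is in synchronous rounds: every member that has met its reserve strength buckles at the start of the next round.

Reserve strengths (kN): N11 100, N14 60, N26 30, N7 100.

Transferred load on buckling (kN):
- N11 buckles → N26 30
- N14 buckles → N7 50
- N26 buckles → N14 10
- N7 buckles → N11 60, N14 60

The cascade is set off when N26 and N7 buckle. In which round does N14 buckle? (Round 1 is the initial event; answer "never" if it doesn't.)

Round 1 — N26, N7 buckle (initial).
  N11: +60 → 60 < 100
  N14: +10+60 → 70 ≥ 60
Round 2 — N14 buckles.
No further bucklings.

2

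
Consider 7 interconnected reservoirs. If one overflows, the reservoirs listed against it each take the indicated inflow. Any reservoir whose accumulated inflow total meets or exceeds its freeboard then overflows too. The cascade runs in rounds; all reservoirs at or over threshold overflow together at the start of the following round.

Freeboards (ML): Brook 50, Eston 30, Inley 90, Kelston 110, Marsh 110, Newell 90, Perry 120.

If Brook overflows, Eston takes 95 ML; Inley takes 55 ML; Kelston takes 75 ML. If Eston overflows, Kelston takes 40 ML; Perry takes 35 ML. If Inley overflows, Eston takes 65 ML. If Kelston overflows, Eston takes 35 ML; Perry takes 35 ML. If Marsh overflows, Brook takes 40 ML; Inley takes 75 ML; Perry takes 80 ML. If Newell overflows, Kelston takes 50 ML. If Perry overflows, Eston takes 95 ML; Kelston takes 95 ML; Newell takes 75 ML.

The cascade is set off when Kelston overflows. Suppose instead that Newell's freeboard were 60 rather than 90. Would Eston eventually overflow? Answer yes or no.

yes

With Newell's freeboard at 60:
Round 1 — Kelston overflows (initial).
  Eston: +35 → 35 ≥ 30
  Perry: +35 → 35 < 120
Round 2 — Eston overflows.
  Perry: +35 → 70 < 120
No further overflows.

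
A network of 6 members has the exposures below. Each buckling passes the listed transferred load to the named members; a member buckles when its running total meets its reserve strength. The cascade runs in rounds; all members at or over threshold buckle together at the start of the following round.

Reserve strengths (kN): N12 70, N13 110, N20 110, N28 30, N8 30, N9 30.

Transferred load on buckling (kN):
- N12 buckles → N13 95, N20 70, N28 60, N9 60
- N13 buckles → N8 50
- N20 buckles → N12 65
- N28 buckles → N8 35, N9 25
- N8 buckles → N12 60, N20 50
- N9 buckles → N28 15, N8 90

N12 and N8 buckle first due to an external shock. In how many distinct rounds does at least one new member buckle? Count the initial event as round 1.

Round 1 — N12, N8 buckle (initial).
  N13: +95 → 95 < 110
  N20: +70+50 → 120 ≥ 110
  N28: +60 → 60 ≥ 30
  N9: +60 → 60 ≥ 30
Round 2 — N20, N28, N9 buckle.
No further bucklings.

2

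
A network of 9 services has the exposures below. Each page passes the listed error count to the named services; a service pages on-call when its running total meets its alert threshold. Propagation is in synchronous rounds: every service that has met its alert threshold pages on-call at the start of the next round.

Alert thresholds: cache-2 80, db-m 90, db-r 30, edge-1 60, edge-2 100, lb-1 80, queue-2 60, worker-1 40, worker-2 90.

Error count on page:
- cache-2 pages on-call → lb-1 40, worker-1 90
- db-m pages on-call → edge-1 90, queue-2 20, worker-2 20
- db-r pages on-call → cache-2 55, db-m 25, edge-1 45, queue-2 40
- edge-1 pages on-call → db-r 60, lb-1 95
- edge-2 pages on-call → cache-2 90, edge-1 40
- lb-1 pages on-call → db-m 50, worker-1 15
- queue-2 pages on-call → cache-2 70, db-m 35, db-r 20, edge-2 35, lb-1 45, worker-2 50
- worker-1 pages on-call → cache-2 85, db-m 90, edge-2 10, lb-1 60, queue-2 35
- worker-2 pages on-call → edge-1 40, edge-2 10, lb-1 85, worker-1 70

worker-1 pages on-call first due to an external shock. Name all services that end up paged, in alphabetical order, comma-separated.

cache-2, db-m, db-r, edge-1, lb-1, queue-2, worker-1

Round 1 — worker-1 pages on-call (initial).
  cache-2: +85 → 85 ≥ 80
  db-m: +90 → 90 ≥ 90
  edge-2: +10 → 10 < 100
  lb-1: +60 → 60 < 80
  queue-2: +35 → 35 < 60
Round 2 — cache-2, db-m page on-call.
  edge-1: +90 → 90 ≥ 60
  lb-1: +40 → 100 ≥ 80
  queue-2: +20 → 55 < 60
  worker-2: +20 → 20 < 90
Round 3 — edge-1, lb-1 page on-call.
  db-r: +60 → 60 ≥ 30
Round 4 — db-r pages on-call.
  queue-2: +40 → 95 ≥ 60
Round 5 — queue-2 pages on-call.
  edge-2: +35 → 45 < 100
  worker-2: +50 → 70 < 90
No further pages.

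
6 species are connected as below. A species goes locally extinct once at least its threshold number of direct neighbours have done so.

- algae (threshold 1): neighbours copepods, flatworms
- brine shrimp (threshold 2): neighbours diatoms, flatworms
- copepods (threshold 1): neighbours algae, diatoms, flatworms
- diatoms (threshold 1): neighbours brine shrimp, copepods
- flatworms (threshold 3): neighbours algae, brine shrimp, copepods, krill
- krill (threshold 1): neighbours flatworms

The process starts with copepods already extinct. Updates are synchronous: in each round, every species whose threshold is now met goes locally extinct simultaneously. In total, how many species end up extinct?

3

Round 1 — copepods goes locally extinct (initial).
Round 2 — checking thresholds:
  algae: 1 of 2 neighbours ≥ 1, goes locally extinct.
  diatoms: 1 of 2 neighbours ≥ 1, goes locally extinct.
  flatworms: 1 of 4 neighbours < 3, below threshold.
Round 3 — no new extinctions; cascade stops.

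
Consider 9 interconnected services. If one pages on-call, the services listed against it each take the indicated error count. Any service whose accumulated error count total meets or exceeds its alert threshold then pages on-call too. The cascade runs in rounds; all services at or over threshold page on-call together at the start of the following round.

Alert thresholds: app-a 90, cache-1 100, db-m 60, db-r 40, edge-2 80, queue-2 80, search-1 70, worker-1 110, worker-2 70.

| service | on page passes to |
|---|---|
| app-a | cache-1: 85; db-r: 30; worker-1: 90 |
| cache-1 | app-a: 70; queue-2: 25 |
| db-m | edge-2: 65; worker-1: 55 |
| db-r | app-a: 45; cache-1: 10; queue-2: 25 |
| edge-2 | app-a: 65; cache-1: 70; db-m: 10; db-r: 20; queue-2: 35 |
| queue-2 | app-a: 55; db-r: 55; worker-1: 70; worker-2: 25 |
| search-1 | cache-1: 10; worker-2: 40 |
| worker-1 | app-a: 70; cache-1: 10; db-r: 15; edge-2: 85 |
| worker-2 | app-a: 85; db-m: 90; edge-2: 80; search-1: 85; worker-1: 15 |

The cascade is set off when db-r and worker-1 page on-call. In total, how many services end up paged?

Round 1 — db-r, worker-1 page on-call (initial).
  app-a: +45+70 → 115 ≥ 90
  cache-1: +10+10 → 20 < 100
  edge-2: +85 → 85 ≥ 80
  queue-2: +25 → 25 < 80
Round 2 — app-a, edge-2 page on-call.
  cache-1: +85+70 → 175 ≥ 100
  db-m: +10 → 10 < 60
  queue-2: +35 → 60 < 80
Round 3 — cache-1 pages on-call.
  queue-2: +25 → 85 ≥ 80
Round 4 — queue-2 pages on-call.
  worker-2: +25 → 25 < 70
No further pages.

6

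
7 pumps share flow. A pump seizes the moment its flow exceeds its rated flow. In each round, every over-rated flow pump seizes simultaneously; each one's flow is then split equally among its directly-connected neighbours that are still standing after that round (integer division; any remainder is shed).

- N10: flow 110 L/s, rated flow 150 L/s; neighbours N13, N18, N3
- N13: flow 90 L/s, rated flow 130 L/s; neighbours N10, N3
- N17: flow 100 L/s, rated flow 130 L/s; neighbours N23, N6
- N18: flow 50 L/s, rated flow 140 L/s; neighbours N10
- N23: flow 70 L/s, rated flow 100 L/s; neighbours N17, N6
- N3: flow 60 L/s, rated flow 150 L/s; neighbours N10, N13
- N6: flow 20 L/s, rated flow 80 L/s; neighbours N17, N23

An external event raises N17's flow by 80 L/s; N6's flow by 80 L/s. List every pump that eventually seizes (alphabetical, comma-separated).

Round 1 — N17 at 180 > 130; N6 at 100 > 80. N17, N6 seize.
  N17 sheds 180 L/s to N23: 180 each.
    N23: 70+180 = 250 > 100
  N6 sheds 100 L/s to N23: 100 each.
    N23: 250+100 = 350 > 100
Round 2 — N23 seizes.
  N23 sheds 350 L/s: no online neighbours, lost.
No further seizures.

N17, N23, N6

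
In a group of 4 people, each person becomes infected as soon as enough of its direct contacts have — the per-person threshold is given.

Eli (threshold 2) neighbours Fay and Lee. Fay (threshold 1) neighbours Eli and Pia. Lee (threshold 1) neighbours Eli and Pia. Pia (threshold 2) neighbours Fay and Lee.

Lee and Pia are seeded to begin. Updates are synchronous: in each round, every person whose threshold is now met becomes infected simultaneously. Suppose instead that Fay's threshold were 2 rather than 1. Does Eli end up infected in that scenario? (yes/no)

no

With Fay's threshold at 2:
Round 1 — Lee, Pia become infected (initial).
Round 2 — no new infections; cascade stops.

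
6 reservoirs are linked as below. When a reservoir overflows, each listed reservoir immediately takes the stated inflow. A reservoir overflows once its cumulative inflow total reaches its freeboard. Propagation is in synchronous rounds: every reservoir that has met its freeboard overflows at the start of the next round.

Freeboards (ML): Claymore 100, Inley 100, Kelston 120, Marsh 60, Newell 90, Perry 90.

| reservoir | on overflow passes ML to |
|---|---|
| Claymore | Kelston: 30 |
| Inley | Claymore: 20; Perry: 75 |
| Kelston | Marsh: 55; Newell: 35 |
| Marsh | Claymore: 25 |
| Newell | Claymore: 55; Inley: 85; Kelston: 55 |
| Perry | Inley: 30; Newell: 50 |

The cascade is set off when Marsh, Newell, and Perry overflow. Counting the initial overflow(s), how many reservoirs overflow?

Round 1 — Marsh, Newell, Perry overflow (initial).
  Claymore: +25+55 → 80 < 100
  Inley: +85+30 → 115 ≥ 100
  Kelston: +55 → 55 < 120
Round 2 — Inley overflows.
  Claymore: +20 → 100 ≥ 100
Round 3 — Claymore overflows.
  Kelston: +30 → 85 < 120
No further overflows.

5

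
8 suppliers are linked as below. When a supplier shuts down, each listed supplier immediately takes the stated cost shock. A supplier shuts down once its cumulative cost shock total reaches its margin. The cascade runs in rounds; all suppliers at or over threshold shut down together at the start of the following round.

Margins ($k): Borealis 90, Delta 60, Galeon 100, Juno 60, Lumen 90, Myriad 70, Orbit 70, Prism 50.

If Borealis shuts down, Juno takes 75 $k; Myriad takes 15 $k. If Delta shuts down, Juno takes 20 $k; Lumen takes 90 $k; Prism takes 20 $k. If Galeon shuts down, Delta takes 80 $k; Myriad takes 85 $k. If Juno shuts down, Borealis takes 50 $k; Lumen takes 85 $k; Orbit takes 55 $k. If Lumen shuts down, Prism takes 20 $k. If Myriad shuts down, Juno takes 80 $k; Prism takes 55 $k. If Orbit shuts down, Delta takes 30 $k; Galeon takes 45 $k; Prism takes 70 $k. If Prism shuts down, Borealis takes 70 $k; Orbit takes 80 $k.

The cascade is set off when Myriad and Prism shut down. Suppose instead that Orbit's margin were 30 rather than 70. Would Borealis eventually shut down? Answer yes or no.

yes

With Orbit's margin at 30:
Round 1 — Myriad, Prism shut down (initial).
  Borealis: +70 → 70 < 90
  Juno: +80 → 80 ≥ 60
  Orbit: +80 → 80 ≥ 30
Round 2 — Juno, Orbit shut down.
  Borealis: +50 → 120 ≥ 90
  Delta: +30 → 30 < 60
  Galeon: +45 → 45 < 100
  Lumen: +85 → 85 < 90
Round 3 — Borealis shuts down.
No further shutdowns.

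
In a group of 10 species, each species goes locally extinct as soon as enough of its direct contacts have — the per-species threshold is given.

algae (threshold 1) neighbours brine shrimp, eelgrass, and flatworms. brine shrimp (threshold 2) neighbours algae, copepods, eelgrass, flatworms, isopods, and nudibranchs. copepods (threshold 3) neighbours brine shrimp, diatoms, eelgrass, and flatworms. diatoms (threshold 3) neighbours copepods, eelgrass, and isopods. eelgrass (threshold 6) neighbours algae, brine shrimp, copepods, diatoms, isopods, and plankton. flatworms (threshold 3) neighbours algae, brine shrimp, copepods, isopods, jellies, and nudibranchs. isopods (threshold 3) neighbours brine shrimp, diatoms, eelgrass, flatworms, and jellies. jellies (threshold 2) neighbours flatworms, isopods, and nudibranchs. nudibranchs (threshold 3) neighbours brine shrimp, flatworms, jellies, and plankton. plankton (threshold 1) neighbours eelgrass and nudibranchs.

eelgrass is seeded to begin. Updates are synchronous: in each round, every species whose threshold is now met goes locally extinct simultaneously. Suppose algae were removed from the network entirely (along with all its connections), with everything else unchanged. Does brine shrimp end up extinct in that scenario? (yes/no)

no

With algae removed:
Round 1 — eelgrass goes locally extinct (initial).
Round 2 — checking thresholds:
  brine shrimp: 1 of 5 neighbours < 2, below threshold.
  copepods: 1 of 4 neighbours < 3, below threshold.
  diatoms: 1 of 3 neighbours < 3, below threshold.
  isopods: 1 of 5 neighbours < 3, below threshold.
  plankton: 1 of 2 neighbours ≥ 1, goes locally extinct.
Round 3 — no new extinctions; cascade stops.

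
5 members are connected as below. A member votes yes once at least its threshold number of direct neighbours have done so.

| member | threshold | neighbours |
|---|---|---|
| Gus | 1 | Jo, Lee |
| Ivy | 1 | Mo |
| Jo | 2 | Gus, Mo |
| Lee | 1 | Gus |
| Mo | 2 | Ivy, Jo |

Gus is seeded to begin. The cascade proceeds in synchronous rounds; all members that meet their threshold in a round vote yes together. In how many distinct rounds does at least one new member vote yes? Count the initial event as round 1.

Round 1 — Gus votes yes (initial).
Round 2 — checking thresholds:
  Jo: 1 of 2 neighbours < 2, not yet.
  Lee: 1 of 1 neighbours ≥ 1, votes yes.
Round 3 — no new yes votes; cascade stops.

2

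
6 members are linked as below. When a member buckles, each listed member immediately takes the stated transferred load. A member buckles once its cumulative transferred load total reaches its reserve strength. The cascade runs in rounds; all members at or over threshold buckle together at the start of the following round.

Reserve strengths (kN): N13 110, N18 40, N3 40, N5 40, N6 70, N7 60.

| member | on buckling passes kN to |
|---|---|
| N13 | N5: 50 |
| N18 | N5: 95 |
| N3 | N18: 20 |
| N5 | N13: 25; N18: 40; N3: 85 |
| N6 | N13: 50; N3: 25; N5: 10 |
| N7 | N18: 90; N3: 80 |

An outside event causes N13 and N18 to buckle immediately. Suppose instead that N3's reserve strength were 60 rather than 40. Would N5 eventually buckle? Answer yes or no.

With N3's reserve strength at 60:
Round 1 — N13, N18 buckle (initial).
  N5: +50+95 → 145 ≥ 40
Round 2 — N5 buckles.
  N3: +85 → 85 ≥ 60
Round 3 — N3 buckles.
No further bucklings.

yes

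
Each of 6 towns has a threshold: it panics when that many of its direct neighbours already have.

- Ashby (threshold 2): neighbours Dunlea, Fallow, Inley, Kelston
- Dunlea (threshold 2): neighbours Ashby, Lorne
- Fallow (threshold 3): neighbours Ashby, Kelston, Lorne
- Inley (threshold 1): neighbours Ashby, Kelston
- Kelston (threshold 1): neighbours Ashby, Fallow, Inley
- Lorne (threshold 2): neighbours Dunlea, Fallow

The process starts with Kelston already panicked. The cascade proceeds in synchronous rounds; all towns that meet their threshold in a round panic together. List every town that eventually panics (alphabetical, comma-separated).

Round 1 — Kelston panics (initial).
Round 2 — checking thresholds:
  Ashby: 1 of 4 neighbours < 2, below threshold.
  Fallow: 1 of 3 neighbours < 3, below threshold.
  Inley: 1 of 2 neighbours ≥ 1, panics.
Round 3 — checking thresholds:
  Ashby: 2 of 4 neighbours ≥ 2, panics.
  Fallow: 1 of 3 neighbours < 3, below threshold.
Round 4 — no new panics; cascade stops.

Ashby, Inley, Kelston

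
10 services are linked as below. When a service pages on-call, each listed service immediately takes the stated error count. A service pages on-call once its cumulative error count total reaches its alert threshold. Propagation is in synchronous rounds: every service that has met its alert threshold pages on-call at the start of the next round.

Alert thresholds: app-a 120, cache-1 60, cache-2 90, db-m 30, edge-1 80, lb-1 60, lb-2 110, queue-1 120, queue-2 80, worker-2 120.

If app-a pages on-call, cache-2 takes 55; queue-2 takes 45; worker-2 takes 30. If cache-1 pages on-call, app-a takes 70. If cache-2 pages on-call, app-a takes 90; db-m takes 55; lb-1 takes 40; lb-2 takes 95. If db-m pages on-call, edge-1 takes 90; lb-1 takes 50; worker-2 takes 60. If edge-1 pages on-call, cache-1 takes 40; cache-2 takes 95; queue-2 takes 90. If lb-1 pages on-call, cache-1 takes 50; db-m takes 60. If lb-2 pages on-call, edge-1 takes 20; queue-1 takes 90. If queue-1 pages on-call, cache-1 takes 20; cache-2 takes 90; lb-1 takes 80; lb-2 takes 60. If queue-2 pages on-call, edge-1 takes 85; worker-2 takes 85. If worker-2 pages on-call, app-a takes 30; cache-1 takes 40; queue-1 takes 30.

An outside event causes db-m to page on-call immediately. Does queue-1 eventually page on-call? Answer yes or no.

Round 1 — db-m pages on-call (initial).
  edge-1: +90 → 90 ≥ 80
  lb-1: +50 → 50 < 60
  worker-2: +60 → 60 < 120
Round 2 — edge-1 pages on-call.
  cache-1: +40 → 40 < 60
  cache-2: +95 → 95 ≥ 90
  queue-2: +90 → 90 ≥ 80
Round 3 — cache-2, queue-2 page on-call.
  app-a: +90 → 90 < 120
  lb-1: +40 → 90 ≥ 60
  lb-2: +95 → 95 < 110
  worker-2: +85 → 145 ≥ 120
Round 4 — lb-1, worker-2 page on-call.
  app-a: +30 → 120 ≥ 120
  cache-1: +50+40 → 130 ≥ 60
  queue-1: +30 → 30 < 120
Round 5 — app-a, cache-1 page on-call.
No further pages.

no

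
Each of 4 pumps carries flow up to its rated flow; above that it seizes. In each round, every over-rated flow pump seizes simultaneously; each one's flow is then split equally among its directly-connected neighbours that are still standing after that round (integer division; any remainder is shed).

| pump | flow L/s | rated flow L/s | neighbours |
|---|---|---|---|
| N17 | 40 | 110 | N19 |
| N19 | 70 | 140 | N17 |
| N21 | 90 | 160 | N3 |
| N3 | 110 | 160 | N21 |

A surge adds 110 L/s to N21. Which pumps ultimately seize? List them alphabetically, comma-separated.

N21, N3

Round 1 — N21 at 200 > 160. N21 seizes.
  N21 sheds 200 L/s to N3: 200 each.
    N3: 110+200 = 310 > 160
Round 2 — N3 seizes.
  N3 sheds 310 L/s: no online neighbours, lost.
No further seizures.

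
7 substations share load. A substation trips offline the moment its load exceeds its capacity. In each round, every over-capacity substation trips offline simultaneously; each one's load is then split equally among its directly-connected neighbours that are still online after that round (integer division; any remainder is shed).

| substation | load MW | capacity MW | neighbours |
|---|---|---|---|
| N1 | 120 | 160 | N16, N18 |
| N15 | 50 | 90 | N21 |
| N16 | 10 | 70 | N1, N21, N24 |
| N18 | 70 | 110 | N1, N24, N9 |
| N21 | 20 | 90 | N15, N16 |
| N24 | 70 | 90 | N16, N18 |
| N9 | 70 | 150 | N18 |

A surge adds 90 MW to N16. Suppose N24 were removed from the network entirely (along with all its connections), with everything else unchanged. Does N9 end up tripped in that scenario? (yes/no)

yes

With N24 removed:
Round 1 — N16 at 100 > 70. N16 trips offline.
  N16 sheds 100 MW to N1, N21: 50 each.
    N1: 120+50 = 170 > 160
    N21: 20+50 = 70 ≤ 90
Round 2 — N1 trips offline.
  N1 sheds 170 MW to N18: 170 each.
    N18: 70+170 = 240 > 110
Round 3 — N18 trips offline.
  N18 sheds 240 MW to N9: 240 each.
    N9: 70+240 = 310 > 150
Round 4 — N9 trips offline.
  N9 sheds 310 MW: no online neighbours, lost.
No further trips.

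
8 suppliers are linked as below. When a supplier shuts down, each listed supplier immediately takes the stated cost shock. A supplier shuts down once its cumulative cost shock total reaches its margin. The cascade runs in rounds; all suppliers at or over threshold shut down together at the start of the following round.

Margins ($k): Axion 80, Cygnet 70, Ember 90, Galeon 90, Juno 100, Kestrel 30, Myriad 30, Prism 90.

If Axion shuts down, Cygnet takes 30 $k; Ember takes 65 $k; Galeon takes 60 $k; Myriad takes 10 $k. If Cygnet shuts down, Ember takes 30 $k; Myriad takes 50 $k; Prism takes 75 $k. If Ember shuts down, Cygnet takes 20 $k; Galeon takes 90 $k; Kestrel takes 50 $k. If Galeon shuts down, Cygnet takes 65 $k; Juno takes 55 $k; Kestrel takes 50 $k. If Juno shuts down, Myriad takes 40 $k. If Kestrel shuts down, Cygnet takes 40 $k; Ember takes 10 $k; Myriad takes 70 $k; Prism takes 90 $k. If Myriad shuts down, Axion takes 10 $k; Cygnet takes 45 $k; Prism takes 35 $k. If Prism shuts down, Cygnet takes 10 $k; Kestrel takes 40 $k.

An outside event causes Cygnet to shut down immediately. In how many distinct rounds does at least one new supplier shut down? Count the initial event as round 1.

Round 1 — Cygnet shuts down (initial).
  Ember: +30 → 30 < 90
  Myriad: +50 → 50 ≥ 30
  Prism: +75 → 75 < 90
Round 2 — Myriad shuts down.
  Axion: +10 → 10 < 80
  Prism: +35 → 110 ≥ 90
Round 3 — Prism shuts down.
  Kestrel: +40 → 40 ≥ 30
Round 4 — Kestrel shuts down.
  Ember: +10 → 40 < 90
No further shutdowns.

4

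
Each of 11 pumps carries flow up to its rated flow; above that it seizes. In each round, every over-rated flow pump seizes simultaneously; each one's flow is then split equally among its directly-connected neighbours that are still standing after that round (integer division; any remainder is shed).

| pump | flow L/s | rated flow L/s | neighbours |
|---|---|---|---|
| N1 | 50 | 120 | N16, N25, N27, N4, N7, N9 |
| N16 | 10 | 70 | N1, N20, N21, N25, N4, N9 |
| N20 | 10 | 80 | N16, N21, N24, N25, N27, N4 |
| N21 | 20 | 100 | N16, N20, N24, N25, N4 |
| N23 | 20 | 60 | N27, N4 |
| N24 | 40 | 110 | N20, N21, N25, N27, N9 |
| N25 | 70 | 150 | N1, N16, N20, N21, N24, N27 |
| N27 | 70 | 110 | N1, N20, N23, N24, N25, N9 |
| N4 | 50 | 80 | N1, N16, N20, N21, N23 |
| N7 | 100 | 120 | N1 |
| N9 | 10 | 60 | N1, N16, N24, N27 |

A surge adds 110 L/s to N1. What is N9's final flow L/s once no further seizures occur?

36

Round 1 — N1 at 160 > 120. N1 seizes.
  N1 sheds 160 L/s to N16, N25, N27, N4, N7, N9: 26 each (4 lost).
    N16: 10+26 = 36 ≤ 70
    N25: 70+26 = 96 ≤ 150
    N27: 70+26 = 96 ≤ 110
    N4: 50+26 = 76 ≤ 80
    N7: 100+26 = 126 > 120
    N9: 10+26 = 36 ≤ 60
Round 2 — N7 seizes.
  N7 sheds 126 L/s: no online neighbours, lost.
No further seizures.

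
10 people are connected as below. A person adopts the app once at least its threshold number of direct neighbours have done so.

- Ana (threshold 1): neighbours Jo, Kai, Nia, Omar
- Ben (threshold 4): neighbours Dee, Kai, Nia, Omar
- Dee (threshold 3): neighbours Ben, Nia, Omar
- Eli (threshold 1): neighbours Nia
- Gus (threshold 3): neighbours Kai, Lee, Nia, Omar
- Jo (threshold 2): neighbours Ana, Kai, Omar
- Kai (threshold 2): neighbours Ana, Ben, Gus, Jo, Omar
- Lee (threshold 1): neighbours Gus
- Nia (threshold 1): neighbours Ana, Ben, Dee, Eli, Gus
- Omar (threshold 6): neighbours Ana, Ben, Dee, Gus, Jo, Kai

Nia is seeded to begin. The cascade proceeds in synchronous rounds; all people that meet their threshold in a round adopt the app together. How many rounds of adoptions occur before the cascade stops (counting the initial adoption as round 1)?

Round 1 — Nia adopts the app (initial).
Round 2 — checking thresholds:
  Ana: 1 of 4 neighbours ≥ 1, adopts the app.
  Ben: 1 of 4 neighbours < 4, not yet.
  Dee: 1 of 3 neighbours < 3, not yet.
  Eli: 1 of 1 neighbours ≥ 1, adopts the app.
  Gus: 1 of 4 neighbours < 3, not yet.
Round 3 — no new adoptions; cascade stops.

2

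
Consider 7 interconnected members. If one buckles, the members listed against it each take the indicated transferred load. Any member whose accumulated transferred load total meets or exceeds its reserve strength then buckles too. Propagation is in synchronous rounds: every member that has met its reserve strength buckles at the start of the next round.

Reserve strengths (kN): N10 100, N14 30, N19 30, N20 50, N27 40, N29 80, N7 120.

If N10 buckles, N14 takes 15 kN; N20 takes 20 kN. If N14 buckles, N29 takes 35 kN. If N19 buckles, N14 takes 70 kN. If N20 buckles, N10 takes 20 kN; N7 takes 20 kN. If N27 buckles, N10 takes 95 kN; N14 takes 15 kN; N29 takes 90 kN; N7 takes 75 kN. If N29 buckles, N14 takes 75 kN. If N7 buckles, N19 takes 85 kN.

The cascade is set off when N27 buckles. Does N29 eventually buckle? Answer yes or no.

Round 1 — N27 buckles (initial).
  N10: +95 → 95 < 100
  N14: +15 → 15 < 30
  N29: +90 → 90 ≥ 80
  N7: +75 → 75 < 120
Round 2 — N29 buckles.
  N14: +75 → 90 ≥ 30
Round 3 — N14 buckles.
No further bucklings.

yes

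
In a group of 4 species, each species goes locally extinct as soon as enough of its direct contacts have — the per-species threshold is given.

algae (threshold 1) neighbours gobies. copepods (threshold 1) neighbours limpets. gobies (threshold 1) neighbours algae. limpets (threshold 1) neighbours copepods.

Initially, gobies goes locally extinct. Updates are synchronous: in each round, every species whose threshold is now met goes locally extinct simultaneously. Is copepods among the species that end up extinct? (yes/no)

Round 1 — gobies goes locally extinct (initial).
Round 2 — checking thresholds:
  algae: 1 of 1 neighbours ≥ 1, goes locally extinct.
Round 3 — no new extinctions; cascade stops.

no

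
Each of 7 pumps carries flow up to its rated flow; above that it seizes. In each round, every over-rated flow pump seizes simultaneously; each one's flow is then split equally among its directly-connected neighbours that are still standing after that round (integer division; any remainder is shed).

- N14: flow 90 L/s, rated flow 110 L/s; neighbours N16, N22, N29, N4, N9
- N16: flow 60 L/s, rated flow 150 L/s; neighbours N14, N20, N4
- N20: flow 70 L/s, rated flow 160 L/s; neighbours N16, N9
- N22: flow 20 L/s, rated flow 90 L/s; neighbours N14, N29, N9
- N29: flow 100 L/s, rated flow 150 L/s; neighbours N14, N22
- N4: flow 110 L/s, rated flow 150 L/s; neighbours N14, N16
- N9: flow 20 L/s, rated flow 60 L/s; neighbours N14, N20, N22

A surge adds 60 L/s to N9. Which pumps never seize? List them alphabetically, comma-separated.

Round 1 — N9 at 80 > 60. N9 seizes.
  N9 sheds 80 L/s to N14, N20, N22: 26 each (2 lost).
    N14: 90+26 = 116 > 110
    N20: 70+26 = 96 ≤ 160
    N22: 20+26 = 46 ≤ 90
Round 2 — N14 seizes.
  N14 sheds 116 L/s to N16, N22, N29, N4: 29 each.
    N16: 60+29 = 89 ≤ 150
    N22: 46+29 = 75 ≤ 90
    N29: 100+29 = 129 ≤ 150
    N4: 110+29 = 139 ≤ 150
No further seizures.

N16, N20, N22, N29, N4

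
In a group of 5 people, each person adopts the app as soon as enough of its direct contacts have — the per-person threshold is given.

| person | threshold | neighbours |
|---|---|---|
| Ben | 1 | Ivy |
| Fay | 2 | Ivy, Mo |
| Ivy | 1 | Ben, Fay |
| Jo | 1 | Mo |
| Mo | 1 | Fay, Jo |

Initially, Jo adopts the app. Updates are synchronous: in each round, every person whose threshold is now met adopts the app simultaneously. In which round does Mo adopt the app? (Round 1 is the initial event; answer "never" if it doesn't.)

Round 1 — Jo adopts the app (initial).
Round 2 — checking thresholds:
  Mo: 1 of 2 neighbours ≥ 1, adopts the app.
Round 3 — no new adoptions; cascade stops.

2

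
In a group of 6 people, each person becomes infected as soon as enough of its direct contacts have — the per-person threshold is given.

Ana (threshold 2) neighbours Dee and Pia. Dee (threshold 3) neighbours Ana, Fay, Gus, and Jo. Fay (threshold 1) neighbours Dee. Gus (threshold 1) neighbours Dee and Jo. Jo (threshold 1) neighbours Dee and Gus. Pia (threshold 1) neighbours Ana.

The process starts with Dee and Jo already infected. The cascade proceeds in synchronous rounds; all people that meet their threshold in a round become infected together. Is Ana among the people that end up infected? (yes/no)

no

Round 1 — Dee, Jo become infected (initial).
Round 2 — checking thresholds:
  Ana: 1 of 2 neighbours < 2, holds.
  Fay: 1 of 1 neighbours ≥ 1, becomes infected.
  Gus: 2 of 2 neighbours ≥ 1, becomes infected.
Round 3 — no new infections; cascade stops.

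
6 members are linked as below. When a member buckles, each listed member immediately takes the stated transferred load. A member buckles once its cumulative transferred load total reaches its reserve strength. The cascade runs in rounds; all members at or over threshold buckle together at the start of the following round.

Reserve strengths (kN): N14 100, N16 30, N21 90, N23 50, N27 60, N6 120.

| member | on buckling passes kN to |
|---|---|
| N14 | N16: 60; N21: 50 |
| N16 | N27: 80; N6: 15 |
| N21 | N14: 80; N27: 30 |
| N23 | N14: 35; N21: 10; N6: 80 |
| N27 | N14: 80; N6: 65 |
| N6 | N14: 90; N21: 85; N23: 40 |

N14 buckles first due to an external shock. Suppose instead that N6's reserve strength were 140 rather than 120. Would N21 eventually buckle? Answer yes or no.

With N6's reserve strength at 140:
Round 1 — N14 buckles (initial).
  N16: +60 → 60 ≥ 30
  N21: +50 → 50 < 90
Round 2 — N16 buckles.
  N27: +80 → 80 ≥ 60
  N6: +15 → 15 < 140
Round 3 — N27 buckles.
  N6: +65 → 80 < 140
No further bucklings.

no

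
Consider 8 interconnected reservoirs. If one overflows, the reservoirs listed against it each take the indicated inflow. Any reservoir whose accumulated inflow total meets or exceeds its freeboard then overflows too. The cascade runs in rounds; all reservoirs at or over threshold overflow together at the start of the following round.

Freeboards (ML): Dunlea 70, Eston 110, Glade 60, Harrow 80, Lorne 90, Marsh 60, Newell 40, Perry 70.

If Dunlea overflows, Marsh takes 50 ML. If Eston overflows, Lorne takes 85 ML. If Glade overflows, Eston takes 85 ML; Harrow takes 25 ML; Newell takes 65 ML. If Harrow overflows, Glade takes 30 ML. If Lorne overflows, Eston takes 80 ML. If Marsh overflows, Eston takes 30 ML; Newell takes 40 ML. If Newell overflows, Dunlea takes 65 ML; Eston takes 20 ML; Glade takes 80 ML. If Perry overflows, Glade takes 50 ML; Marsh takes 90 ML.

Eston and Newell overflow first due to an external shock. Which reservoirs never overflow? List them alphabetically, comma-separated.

Dunlea, Harrow, Lorne, Marsh, Perry

Round 1 — Eston, Newell overflow (initial).
  Dunlea: +65 → 65 < 70
  Glade: +80 → 80 ≥ 60
  Lorne: +85 → 85 < 90
Round 2 — Glade overflows.
  Harrow: +25 → 25 < 80
No further overflows.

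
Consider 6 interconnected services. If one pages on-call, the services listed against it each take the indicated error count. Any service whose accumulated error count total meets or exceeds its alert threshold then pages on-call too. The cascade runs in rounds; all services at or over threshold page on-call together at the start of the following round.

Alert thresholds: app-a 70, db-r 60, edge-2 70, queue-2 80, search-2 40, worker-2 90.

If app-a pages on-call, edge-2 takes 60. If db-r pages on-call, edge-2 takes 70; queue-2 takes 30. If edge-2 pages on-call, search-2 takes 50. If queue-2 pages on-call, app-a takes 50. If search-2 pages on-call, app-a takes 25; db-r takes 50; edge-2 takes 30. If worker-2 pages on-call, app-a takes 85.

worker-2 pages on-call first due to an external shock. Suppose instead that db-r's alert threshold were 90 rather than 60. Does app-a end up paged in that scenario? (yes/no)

yes

With db-r's alert threshold at 90:
Round 1 — worker-2 pages on-call (initial).
  app-a: +85 → 85 ≥ 70
Round 2 — app-a pages on-call.
  edge-2: +60 → 60 < 70
No further pages.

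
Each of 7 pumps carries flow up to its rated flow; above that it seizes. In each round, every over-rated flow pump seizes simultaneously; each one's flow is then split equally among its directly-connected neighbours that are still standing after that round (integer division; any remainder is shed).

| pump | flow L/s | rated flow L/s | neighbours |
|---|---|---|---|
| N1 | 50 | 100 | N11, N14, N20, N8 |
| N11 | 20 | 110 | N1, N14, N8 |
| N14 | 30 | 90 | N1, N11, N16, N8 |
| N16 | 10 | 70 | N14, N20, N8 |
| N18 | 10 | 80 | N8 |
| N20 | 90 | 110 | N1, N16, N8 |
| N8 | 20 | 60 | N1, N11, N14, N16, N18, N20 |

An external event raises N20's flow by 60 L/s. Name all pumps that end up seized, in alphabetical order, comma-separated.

N1, N11, N14, N16, N20, N8

Round 1 — N20 at 150 > 110. N20 seizes.
  N20 sheds 150 L/s to N1, N16, N8: 50 each.
    N1: 50+50 = 100 ≤ 100
    N16: 10+50 = 60 ≤ 70
    N8: 20+50 = 70 > 60
Round 2 — N8 seizes.
  N8 sheds 70 L/s to N1, N11, N14, N16, N18: 14 each.
    N1: 100+14 = 114 > 100
    N11: 20+14 = 34 ≤ 110
    N14: 30+14 = 44 ≤ 90
    N16: 60+14 = 74 > 70
    N18: 10+14 = 24 ≤ 80
Round 3 — N1, N16 seize.
  N1 sheds 114 L/s to N11, N14: 57 each.
    N11: 34+57 = 91 ≤ 110
    N14: 44+57 = 101 > 90
  N16 sheds 74 L/s to N14: 74 each.
    N14: 101+74 = 175 > 90
Round 4 — N14 seizes.
  N14 sheds 175 L/s to N11: 175 each.
    N11: 91+175 = 266 > 110
Round 5 — N11 seizes.
  N11 sheds 266 L/s: no online neighbours, lost.
No further seizures.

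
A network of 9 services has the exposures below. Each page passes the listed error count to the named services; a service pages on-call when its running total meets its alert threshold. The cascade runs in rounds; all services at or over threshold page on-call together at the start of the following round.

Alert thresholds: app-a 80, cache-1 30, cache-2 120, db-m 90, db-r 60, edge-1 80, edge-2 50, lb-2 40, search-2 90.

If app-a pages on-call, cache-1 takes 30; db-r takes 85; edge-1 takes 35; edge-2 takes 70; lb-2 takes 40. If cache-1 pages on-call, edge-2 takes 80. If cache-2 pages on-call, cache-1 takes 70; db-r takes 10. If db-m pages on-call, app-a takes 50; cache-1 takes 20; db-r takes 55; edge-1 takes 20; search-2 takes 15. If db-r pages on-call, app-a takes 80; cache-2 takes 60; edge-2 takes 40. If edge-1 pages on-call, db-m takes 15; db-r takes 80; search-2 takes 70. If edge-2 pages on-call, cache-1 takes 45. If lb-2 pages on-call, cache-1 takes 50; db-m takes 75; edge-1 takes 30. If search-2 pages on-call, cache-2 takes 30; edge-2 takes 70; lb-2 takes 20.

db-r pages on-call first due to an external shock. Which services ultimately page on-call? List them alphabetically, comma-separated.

app-a, cache-1, db-r, edge-2, lb-2

Round 1 — db-r pages on-call (initial).
  app-a: +80 → 80 ≥ 80
  cache-2: +60 → 60 < 120
  edge-2: +40 → 40 < 50
Round 2 — app-a pages on-call.
  cache-1: +30 → 30 ≥ 30
  edge-1: +35 → 35 < 80
  edge-2: +70 → 110 ≥ 50
  lb-2: +40 → 40 ≥ 40
Round 3 — cache-1, edge-2, lb-2 page on-call.
  db-m: +75 → 75 < 90
  edge-1: +30 → 65 < 80
No further pages.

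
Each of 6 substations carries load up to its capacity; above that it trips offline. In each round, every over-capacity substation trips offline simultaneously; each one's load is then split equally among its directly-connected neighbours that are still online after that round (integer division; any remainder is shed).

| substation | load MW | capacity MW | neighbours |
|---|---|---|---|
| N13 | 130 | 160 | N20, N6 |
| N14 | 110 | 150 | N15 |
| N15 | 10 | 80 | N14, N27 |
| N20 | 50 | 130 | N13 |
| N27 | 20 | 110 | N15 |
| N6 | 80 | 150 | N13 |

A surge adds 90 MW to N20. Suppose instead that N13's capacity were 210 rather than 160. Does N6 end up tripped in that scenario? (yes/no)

With N13's capacity at 210:
Round 1 — N20 at 140 > 130. N20 trips offline.
  N20 sheds 140 MW to N13: 140 each.
    N13: 130+140 = 270 > 210
Round 2 — N13 trips offline.
  N13 sheds 270 MW to N6: 270 each.
    N6: 80+270 = 350 > 150
Round 3 — N6 trips offline.
  N6 sheds 350 MW: no online neighbours, lost.
No further trips.

yes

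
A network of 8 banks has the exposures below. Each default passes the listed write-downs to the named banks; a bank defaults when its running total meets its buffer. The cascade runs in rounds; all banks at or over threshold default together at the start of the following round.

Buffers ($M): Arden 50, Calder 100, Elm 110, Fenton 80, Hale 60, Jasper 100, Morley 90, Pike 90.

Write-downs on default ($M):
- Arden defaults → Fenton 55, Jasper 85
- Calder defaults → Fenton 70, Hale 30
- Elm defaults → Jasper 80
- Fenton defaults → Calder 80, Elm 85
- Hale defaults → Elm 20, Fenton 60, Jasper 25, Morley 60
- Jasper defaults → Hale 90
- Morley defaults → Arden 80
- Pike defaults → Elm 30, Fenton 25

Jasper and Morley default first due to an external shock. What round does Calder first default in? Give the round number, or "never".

never

Round 1 — Jasper, Morley default (initial).
  Arden: +80 → 80 ≥ 50
  Hale: +90 → 90 ≥ 60
Round 2 — Arden, Hale default.
  Elm: +20 → 20 < 110
  Fenton: +55+60 → 115 ≥ 80
Round 3 — Fenton defaults.
  Calder: +80 → 80 < 100
  Elm: +85 → 105 < 110
No further defaults.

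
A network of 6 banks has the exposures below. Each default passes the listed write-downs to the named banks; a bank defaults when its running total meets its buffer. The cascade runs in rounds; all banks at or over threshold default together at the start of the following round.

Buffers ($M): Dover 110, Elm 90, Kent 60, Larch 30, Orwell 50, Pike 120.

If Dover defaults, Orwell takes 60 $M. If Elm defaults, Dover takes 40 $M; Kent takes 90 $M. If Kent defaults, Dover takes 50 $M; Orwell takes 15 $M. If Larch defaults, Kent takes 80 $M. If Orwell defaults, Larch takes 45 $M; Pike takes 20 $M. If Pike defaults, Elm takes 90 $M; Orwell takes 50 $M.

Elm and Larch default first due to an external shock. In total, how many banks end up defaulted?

3

Round 1 — Elm, Larch default (initial).
  Dover: +40 → 40 < 110
  Kent: +90+80 → 170 ≥ 60
Round 2 — Kent defaults.
  Dover: +50 → 90 < 110
  Orwell: +15 → 15 < 50
No further defaults.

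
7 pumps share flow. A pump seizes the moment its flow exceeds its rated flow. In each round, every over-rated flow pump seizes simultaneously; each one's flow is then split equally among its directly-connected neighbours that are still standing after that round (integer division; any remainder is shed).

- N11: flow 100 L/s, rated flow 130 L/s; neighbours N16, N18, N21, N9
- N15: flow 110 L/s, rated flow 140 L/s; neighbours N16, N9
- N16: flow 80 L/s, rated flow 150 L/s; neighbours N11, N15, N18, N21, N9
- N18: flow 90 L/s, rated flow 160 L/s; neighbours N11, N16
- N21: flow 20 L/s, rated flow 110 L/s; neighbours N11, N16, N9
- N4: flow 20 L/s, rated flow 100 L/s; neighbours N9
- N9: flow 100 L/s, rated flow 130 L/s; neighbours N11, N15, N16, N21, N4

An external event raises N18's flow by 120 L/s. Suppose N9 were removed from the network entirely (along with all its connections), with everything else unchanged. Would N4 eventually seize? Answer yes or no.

With N9 removed:
Round 1 — N18 at 210 > 160. N18 seizes.
  N18 sheds 210 L/s to N11, N16: 105 each.
    N11: 100+105 = 205 > 130
    N16: 80+105 = 185 > 150
Round 2 — N11, N16 seize.
  N11 sheds 205 L/s to N21: 205 each.
    N21: 20+205 = 225 > 110
  N16 sheds 185 L/s to N15, N21: 92 each (1 lost).
    N15: 110+92 = 202 > 140
    N21: 225+92 = 317 > 110
Round 3 — N15, N21 seize.
  N15 sheds 202 L/s: no online neighbours, lost.
  N21 sheds 317 L/s: no online neighbours, lost.
No further seizures.

no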